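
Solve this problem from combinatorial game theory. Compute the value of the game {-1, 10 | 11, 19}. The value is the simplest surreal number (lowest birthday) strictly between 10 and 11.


Left options: {-1, 10}, max = 10
Right options: {11, 19}, min = 11
All options are numbers and max(Left) < min(Right), so by the simplicity theorem the value is the simplest (earliest-born) number strictly between 10 and 11.
No integer lies strictly between 10 and 11, so the value is the dyadic rational m/2^k in the interval with the smallest k (then m odd); search k = 1, 2, ...:
Denominator 2: 21/2 lies strictly between 10 and 11 -- found.
The simplest number in the interval is 21/2.
Game value = 21/2

21/2


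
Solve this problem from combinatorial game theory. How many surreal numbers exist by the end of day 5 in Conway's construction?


Day 0: {|} = 0 is born. Count = 1.
Day n: the number of surreal numbers born by day n is 2^(n+1) - 1.
By day 0: 2^1 - 1 = 1
By day 1: 2^2 - 1 = 3
By day 2: 2^3 - 1 = 7
By day 3: 2^4 - 1 = 15
By day 4: 2^5 - 1 = 31
By day 5: 2^6 - 1 = 63
By day 5: 63 surreal numbers.

63


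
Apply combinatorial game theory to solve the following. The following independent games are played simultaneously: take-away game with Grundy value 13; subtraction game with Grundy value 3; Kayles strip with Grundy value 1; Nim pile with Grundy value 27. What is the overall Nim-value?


By the Sprague-Grundy theorem, the Grundy value of a sum of games is the XOR of individual Grundy values.
take-away game: Grundy value = 13. Running XOR: 0 XOR 13 = 13
subtraction game: Grundy value = 3. Running XOR: 13 XOR 3 = 14
Kayles strip: Grundy value = 1. Running XOR: 14 XOR 1 = 15
Nim pile: Grundy value = 27. Running XOR: 15 XOR 27 = 20
The combined Grundy value is 20.

20


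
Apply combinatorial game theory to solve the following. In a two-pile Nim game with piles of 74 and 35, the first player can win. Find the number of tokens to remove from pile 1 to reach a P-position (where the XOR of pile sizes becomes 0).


Piles: 74 and 35
Current XOR: 74 XOR 35 = 105 (non-zero, so this is an N-position).
To make the XOR zero, we need to find a move that balances the piles.
For pile 1 (size 74): target = 74 XOR 105 = 35
We reduce pile 1 from 74 to 35.
Tokens removed: 74 - 35 = 39
Verification: 35 XOR 35 = 0

39


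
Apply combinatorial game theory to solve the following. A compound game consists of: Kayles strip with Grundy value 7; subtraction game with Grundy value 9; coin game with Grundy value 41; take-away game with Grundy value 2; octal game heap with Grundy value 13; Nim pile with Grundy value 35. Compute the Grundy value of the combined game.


By the Sprague-Grundy theorem, the Grundy value of a sum of games is the XOR of individual Grundy values.
Kayles strip: Grundy value = 7. Running XOR: 0 XOR 7 = 7
subtraction game: Grundy value = 9. Running XOR: 7 XOR 9 = 14
coin game: Grundy value = 41. Running XOR: 14 XOR 41 = 39
take-away game: Grundy value = 2. Running XOR: 39 XOR 2 = 37
octal game heap: Grundy value = 13. Running XOR: 37 XOR 13 = 40
Nim pile: Grundy value = 35. Running XOR: 40 XOR 35 = 11
The combined Grundy value is 11.

11


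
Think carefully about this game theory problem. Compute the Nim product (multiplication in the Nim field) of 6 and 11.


Nim multiplication is bilinear over XOR: (u XOR v) * w = (u*w) XOR (v*w).
So we split each operand into its bit components and XOR the pairwise Nim products.
6 = 2 + 4 (as XOR of powers of 2).
11 = 1 + 2 + 8 (as XOR of powers of 2).
Using the standard Nim-product table on single bits:
  2*2 = 3,   2*4 = 8,   2*8 = 12,
  4*4 = 6,   4*8 = 11,  8*8 = 13,
and  1*x = x (identity), k*l = l*k (commutative).
Pairwise Nim products:
  2 * 1 = 2
  2 * 2 = 3
  2 * 8 = 12
  4 * 1 = 4
  4 * 2 = 8
  4 * 8 = 11
XOR them: 2 XOR 3 XOR 12 XOR 4 XOR 8 XOR 11 = 10.
Result: 6 * 11 = 10 (in Nim).

10


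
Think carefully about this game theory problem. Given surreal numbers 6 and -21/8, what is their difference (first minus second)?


x = 6, y = -21/8
Converting to common denominator: 8
x = 48/8, y = -21/8
x - y = 6 - -21/8 = 69/8

69/8


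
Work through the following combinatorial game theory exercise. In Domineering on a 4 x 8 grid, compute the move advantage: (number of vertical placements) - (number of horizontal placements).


Board is 4 x 8 (rows x cols).
Left (vertical) placements: (rows-1) * cols = 3 * 8 = 24
Right (horizontal) placements: rows * (cols-1) = 4 * 7 = 28
Advantage = Left - Right = 24 - 28 = -4

-4


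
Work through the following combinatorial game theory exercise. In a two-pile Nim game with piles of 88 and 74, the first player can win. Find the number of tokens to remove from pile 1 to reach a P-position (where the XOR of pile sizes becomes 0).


Piles: 88 and 74
Current XOR: 88 XOR 74 = 18 (non-zero, so this is an N-position).
To make the XOR zero, we need to find a move that balances the piles.
For pile 1 (size 88): target = 88 XOR 18 = 74
We reduce pile 1 from 88 to 74.
Tokens removed: 88 - 74 = 14
Verification: 74 XOR 74 = 0

14


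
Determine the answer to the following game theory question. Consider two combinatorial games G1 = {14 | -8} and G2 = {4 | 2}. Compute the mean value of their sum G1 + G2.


G1 = {14 | -8}, G2 = {4 | 2}
Each is a switch {a | b} with numbers a > b; its mean value is (a + b)/2, and mean value is additive over game sums: m(G1 + G2) = m(G1) + m(G2).
Mean of G1 = (14 + (-8))/2 = 6/2 = 3
Mean of G2 = (4 + (2))/2 = 6/2 = 3
Mean of G1 + G2 = 3 + 3 = 6

6


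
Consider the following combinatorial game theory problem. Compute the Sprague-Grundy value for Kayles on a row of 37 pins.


Kayles: a move removes 1 or 2 adjacent pins from a contiguous row.
Removing pins from a row of k leaves two independent rows (a, b) with a + b = k - 1 (one pin) or a + b = k - 2 (two pins); an end removal gives a = 0.
By Sprague-Grundy, G(k) = mex{ G(a) XOR G(b) } over all these splits. G(0) = 0.
G(1): splits (0,0):0^0=0 -> mex({0}) = 1
G(2): splits (0,1):0^1=1 (0,0):0^0=0 -> mex({0, 1}) = 2
G(3): splits (0,2):0^2=2 (1,1):1^1=0 (0,1):0^1=1 -> mex({0, 1, 2}) = 3
G(4): splits (0,3):0^3=3 (1,2):1^2=3 (0,2):0^2=2 (1,1):1^1=0 -> mex({0, 2, 3}) = 1
G(5): splits (0,4):0^1=1 (1,3):1^3=2 (2,2):2^2=0 (0,3):0^3=3 (1,2):1^2=3 -> mex({0, 1, 2, 3}) = 4
G(6) = mex({0, 1, 2, 4}) = 3
G(7) = mex({0, 1, 3, 4, 5}) = 2
G(8) = mex({0, 2, 3, 5, 6}) = 1
G(9) = mex({0, 1, 2, 3, 6, 7}) = 4
G(10) = mex({0, 1, 3, 4, 5, 7}) = 2
G(11) = mex({0, 1, 2, 3, 4, 5}) = 6
G(12) = mex({0, 1, 2, 3, 5, 6, 7}) = 4
G(13) = mex({0, 2, 3, 4, 6, 7}) = 1
G(14) = mex({0, 1, 4, 5, 6, 7}) = 2
G(15) = mex({0, 1, 2, 3, 4, 5, 6}) = 7
G(16) = mex({0, 2, 3, 5, 6, 7}) = 1
G(17) = mex({0, 1, 2, 3, 5, 6, 7}) = 4
G(18) = mex({0, 1, 2, 4, 5, 6}) = 3
G(19) = mex({0, 1, 3, 4, 5, 7}) = 2
G(20) = mex({0, 2, 3, 4, 5, 6, 7}) = 1
G(21) = mex({0, 1, 2, 3, 5, 6, 7}) = 4
G(22) = mex({0, 1, 2, 3, 4, 5, 7}) = 6
G(23) = mex({0, 1, 2, 3, 4, 5, 6}) = 7
G(24) = mex({0, 1, 2, 3, 5, 6, 7}) = 4
G(25) = mex({0, 2, 3, 4, 6, 7}) = 1
G(26) = mex({0, 1, 3, 4, 5, 6, 7}) = 2
G(27) = mex({0, 1, 2, 3, 4, 5, 6, 7}) = 8
G(28) = mex({0, 1, 2, 3, 4, 6, 7, 8}) = 5
G(29) = mex({0, 1, 2, 3, 5, 6, 7, 8, 9}) = 4
G(30) = mex({0, 1, 2, 3, 4, 5, 6, 9, 10}) = 7
G(31) = mex({0, 1, 3, 4, 5, 7, 10, 11}) = 2
G(32) = mex({0, 2, 3, 4, 5, 6, 7, 9, 11}) = 1
G(33) = mex({0, 1, 2, 3, 4, 5, 6, 7, 9, 12}) = 8
G(34) = mex({0, 1, 2, 3, 4, 5, 7, 8, 11, 12}) = 6
G(35) = mex({0, 1, 2, 3, 4, 5, 6, 8, 9, 10, 11}) = 7
G(36) = mex({0, 1, 2, 3, 5, 6, 7, 9, 10}) = 4
G(37) = mex({0, 2, 3, 4, 6, 7, 9, 10, 11, 12}) = 1
Therefore G(37) = 1.

1


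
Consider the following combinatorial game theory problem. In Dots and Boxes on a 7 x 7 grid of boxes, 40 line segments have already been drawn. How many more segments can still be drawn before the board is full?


Grid: 7 x 7 boxes, i.e. 8 rows and 8 columns of dots.
Horizontal edges: (rows + 1) * cols = 8 * 7 = 56
Vertical edges: rows * (cols + 1) = 7 * 8 = 56
Total edges: 56 + 56 = 112
Edges drawn: 40
Remaining: 112 - 40 = 72

72


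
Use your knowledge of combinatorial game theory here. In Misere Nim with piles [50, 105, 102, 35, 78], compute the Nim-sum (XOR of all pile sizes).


We need the XOR (exclusive or) of all pile sizes.
After XOR-ing pile 1 (size 50): 0 XOR 50 = 50
After XOR-ing pile 2 (size 105): 50 XOR 105 = 91
After XOR-ing pile 3 (size 102): 91 XOR 102 = 61
After XOR-ing pile 4 (size 35): 61 XOR 35 = 30
After XOR-ing pile 5 (size 78): 30 XOR 78 = 80
The Nim-value of this position is 80.

80


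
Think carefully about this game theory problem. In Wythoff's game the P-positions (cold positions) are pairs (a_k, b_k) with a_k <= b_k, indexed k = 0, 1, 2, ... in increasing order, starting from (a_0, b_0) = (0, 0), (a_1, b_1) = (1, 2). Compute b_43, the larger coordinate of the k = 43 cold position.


By Wythoff's theorem, a_k = floor(k * phi) and b_k = floor(k * phi^2) = a_k + k, where phi = (1 + sqrt(5))/2 is the golden ratio.
phi = (1 + sqrt(5))/2 = 1.618034
phi^2 = phi + 1 = 2.618034
k = 43
k * phi^2 = 43 * 2.618034 = 112.575462
b_43 = floor(k * phi^2) = 112 (check: a_43 + k = 69 + 43 = 112)

112


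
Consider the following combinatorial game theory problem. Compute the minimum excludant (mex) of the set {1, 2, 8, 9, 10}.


Set = {1, 2, 8, 9, 10}
0 is NOT in the set. This is the mex.
mex = 0

0


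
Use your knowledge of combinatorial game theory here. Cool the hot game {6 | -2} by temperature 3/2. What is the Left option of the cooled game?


Original game: {6 | -2} (a switch {a | b} with a > b).
Cooling by t (for t below the temperature (a - b)/2 = 4) taxes each move by t: {a | b} cooled by t is {a - t | b + t}.
Cooling amount: t = 3/2
Cooled Left option: 6 - 3/2 = 9/2
Cooled Right option: -2 + 3/2 = -1/2
Cooled game: {9/2 | -1/2}
Left option = 9/2

9/2


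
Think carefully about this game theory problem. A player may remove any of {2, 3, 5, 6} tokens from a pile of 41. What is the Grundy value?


The subtraction set is S = {2, 3, 5, 6}.
G(k) = mex{ G(k - s) : s in S, s <= k }. We compute iteratively: G(0) = 0.
G(1) = mex({}) = 0
G(2) = mex({0}) = 1
G(3) = mex({0}) = 1
G(4) = mex({0, 1}) = 2
G(5) = mex({0, 1}) = 2
G(6) = mex({0, 1, 2}) = 3
G(7) = mex({0, 1, 2}) = 3
G(8) = mex({1, 2, 3}) = 0
G(9) = mex({1, 2, 3}) = 0
G(10) = mex({0, 2, 3}) = 1
G(11) = mex({0, 2, 3}) = 1
G(12) = mex({0, 1, 3}) = 2
G(13) = mex({0, 1, 3}) = 2
Observe that G(8)..G(13) = 0, 0, 1, 1, 2, 2 repeats G(0)..G(5) = 0, 0, 1, 1, 2, 2.
For k >= max(S) = 6, G(k) is determined by the previous 6 values G(k-6)..G(k-1); a window of 6 consecutive values has recurred shifted by 8, so by induction G(k + 8) = G(k) for all k >= 0: the sequence is periodic from the start with period 8.
One period: G(0..7) = 0, 0, 1, 1, 2, 2, 3, 3.
41 mod 8 = 1, so G(41) = G(1) = 0.

0


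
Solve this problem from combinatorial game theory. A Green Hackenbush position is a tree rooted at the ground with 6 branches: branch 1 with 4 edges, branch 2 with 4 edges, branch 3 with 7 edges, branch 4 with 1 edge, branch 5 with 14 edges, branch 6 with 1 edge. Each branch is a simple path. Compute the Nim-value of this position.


The tree has 6 branches from the ground vertex.
In Green Hackenbush, the Nim-value of a simple path of length k is k.
Branch 1: length 4, Nim-value = 4
Branch 2: length 4, Nim-value = 4
Branch 3: length 7, Nim-value = 7
Branch 4: length 1, Nim-value = 1
Branch 5: length 14, Nim-value = 14
Branch 6: length 1, Nim-value = 1
Total Nim-value = XOR of all branch values:
0 XOR 4 = 4
4 XOR 4 = 0
0 XOR 7 = 7
7 XOR 1 = 6
6 XOR 14 = 8
8 XOR 1 = 9
Nim-value of the tree = 9

9


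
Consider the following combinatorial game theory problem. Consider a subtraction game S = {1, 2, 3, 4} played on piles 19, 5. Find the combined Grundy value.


Subtraction set: {1, 2, 3, 4}
For this subtraction set, G(n) = n mod 5 (period = max + 1 = 5).
Pile 1 (size 19): G(19) = 19 mod 5 = 4
Pile 2 (size 5): G(5) = 5 mod 5 = 0
Total Grundy value = XOR of all: 4 XOR 0 = 4

4


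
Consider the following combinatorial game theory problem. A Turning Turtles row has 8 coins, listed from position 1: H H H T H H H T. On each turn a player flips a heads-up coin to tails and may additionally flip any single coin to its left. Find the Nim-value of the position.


Coins: H H H T H H H T
Key fact: a single head at position k behaves exactly like a Nim heap of size k (turning it to T and optionally flipping a coin at j < k corresponds to moving the heap from k to j, or to 0), and heads combine as a disjunctive sum (two heads at the same place would cancel, matching j XOR j = 0). So the Nim-value is the XOR of the 1-indexed positions of the heads.
Face-up positions (1-indexed): [1, 2, 3, 5, 6, 7]
XOR 0 with 1: 0 XOR 1 = 1
XOR 1 with 2: 1 XOR 2 = 3
XOR 3 with 3: 3 XOR 3 = 0
XOR 0 with 5: 0 XOR 5 = 5
XOR 5 with 6: 5 XOR 6 = 3
XOR 3 with 7: 3 XOR 7 = 4
Nim-value = 4

4


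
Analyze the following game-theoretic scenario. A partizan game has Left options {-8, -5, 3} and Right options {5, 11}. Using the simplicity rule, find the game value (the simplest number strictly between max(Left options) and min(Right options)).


Left options: {-8, -5, 3}, max = 3
Right options: {5, 11}, min = 5
All options are numbers and max(Left) < min(Right), so by the simplicity theorem the value is the simplest (earliest-born) number strictly between 3 and 5.
The only integer strictly between 3 and 5 is 4.
No non-integer in the interval can be simpler: if x is a non-integer in the interval, then floor(x) or ceil(x) also lies in the interval (the interval contains an integer), and both are proper prefixes of x's sign expansion, i.e. born earlier. So the game value is 4.
Game value = 4

4


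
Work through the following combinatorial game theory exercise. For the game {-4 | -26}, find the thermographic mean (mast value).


Game = {-4 | -26}, a switch {a | b} with numbers a > b.
Its thermograph has left wall a - t and right wall b + t, which meet at t = (a - b)/2, where both equal (a + b)/2. So the mast (mean value) is at (a + b)/2.
Mean = (-4 + (-26))/2 = -30/2 = -15

-15


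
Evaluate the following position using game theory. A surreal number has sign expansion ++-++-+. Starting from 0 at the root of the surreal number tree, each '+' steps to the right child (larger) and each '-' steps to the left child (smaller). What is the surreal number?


Sign expansion: ++-++-+
Rule: track bounds (lo, hi), initially (-inf, +inf). On '+', the current value becomes lo and we move to the simplest number in (value, hi): value + 1 if hi = +inf, otherwise the midpoint (value + hi)/2. On '-', the current value becomes hi and we move to value - 1 if lo = -inf, otherwise the midpoint (lo + value)/2.
Start at 0.
Step 1: sign = +, move right. Bounds: (0, +inf). Value = 1
Step 2: sign = +, move right. Bounds: (1, +inf). Value = 2
Step 3: sign = -, move left. Bounds: (1, 2). Value = 3/2
Step 4: sign = +, move right. Bounds: (3/2, 2). Value = 7/4
Step 5: sign = +, move right. Bounds: (7/4, 2). Value = 15/8
Step 6: sign = -, move left. Bounds: (7/4, 15/8). Value = 29/16
Step 7: sign = +, move right. Bounds: (29/16, 15/8). Value = 59/32
The surreal number with sign expansion ++-++-+ is 59/32.

59/32


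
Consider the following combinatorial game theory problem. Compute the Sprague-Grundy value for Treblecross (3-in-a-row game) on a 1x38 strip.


Treblecross: place X on empty cells; 3-in-a-row wins.
Playing within two cells of an existing X lets the opponent win at once, so sensible play treats the cells i-2..i+2 around each X as dead. The player left with no safe cell loses, so this is a normal-play take-away game on strips of safe cells.
Placing X at cell i (0-indexed) of a strip of k safe cells leaves independent strips of sizes max(0, i-2) and max(0, k-i-3). Hence G(k) = mex{ G(max(0,i-2)) XOR G(max(0,k-i-3)) : 0 <= i < k }, with G(0) = 0.
G(1): splits (0,0):0^0=0 -> mex({0}) = 1
G(2): splits (0,0):0^0=0 -> mex({0}) = 1
G(3): splits (0,0):0^0=0 -> mex({0}) = 1
G(4): splits (0,1):0^1=1 (0,0):0^0=0 -> mex({0, 1}) = 2
G(5): splits (0,2):0^1=1 (0,1):0^1=1 (0,0):0^0=0 -> mex({0, 1}) = 2
G(6) = mex({1}) = 0
G(7) = mex({0, 1, 2}) = 3
G(8) = mex({0, 1, 2}) = 3
G(9) = mex({0, 2}) = 1
G(10) = mex({0, 2, 3}) = 1
G(11) = mex({0, 3}) = 1
G(12) = mex({1, 3}) = 0
G(13) = mex({0, 1, 2, 3}) = 4
G(14) = mex({0, 1, 2}) = 3
G(15) = mex({0, 1, 2}) = 3
G(16) = mex({0, 1, 2, 4}) = 3
G(17) = mex({0, 1, 3, 4}) = 2
G(18) = mex({0, 1, 3, 4}) = 2
G(19) = mex({0, 1, 3, 5}) = 2
G(20) = mex({0, 1, 2, 3, 5}) = 4
G(21) = mex({0, 1, 2, 3, 5}) = 4
G(22) = mex({1, 2, 6}) = 0
G(23) = mex({0, 1, 2, 3, 4, 6}) = 5
G(24) = mex({0, 1, 2, 3, 4}) = 5
G(25) = mex({0, 1, 3, 4, 7}) = 2
G(26) = mex({0, 1, 3, 4, 5, 7}) = 2
G(27) = mex({0, 1, 3, 5}) = 2
G(28) = mex({0, 1, 2, 5}) = 3
G(29) = mex({0, 1, 2, 4, 5, 6}) = 3
G(30) = mex({1, 2, 4, 6}) = 0
G(31) = mex({0, 1, 2, 3, 4, 6}) = 5
G(32) = mex({1, 2, 3, 4, 7}) = 0
G(33) = mex({0, 3, 7}) = 1
G(34) = mex({0, 2, 3, 5, 7}) = 1
G(35) = mex({0, 2, 3, 5, 6}) = 1
G(36) = mex({0, 1, 2, 5, 6}) = 3
G(37) = mex({0, 1, 2, 4, 5, 6}) = 3
G(38) = mex({0, 1, 2, 4}) = 3
Therefore G(38) = 3.

3


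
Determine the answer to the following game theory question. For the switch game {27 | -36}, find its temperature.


The game is {27 | -36}, a switch {a | b} with numbers a > b.
Cooling {a | b} by t gives {a - t | b + t}, which stops being hot when a - t = b + t, i.e. at t = (a - b)/2. So the temperature of a switch is (a - b)/2.
Temperature = (Left option - Right option) / 2
= (27 - (-36)) / 2
= 63 / 2
= 63/2

63/2


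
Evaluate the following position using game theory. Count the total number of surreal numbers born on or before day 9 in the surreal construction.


Day 0: {|} = 0 is born. Count = 1.
Day n: the number of surreal numbers born by day n is 2^(n+1) - 1.
By day 0: 2^1 - 1 = 1
By day 1: 2^2 - 1 = 3
By day 2: 2^3 - 1 = 7
By day 3: 2^4 - 1 = 15
By day 4: 2^5 - 1 = 31
By day 5: 2^6 - 1 = 63
By day 6: 2^7 - 1 = 127
By day 7: 2^8 - 1 = 255
By day 8: 2^9 - 1 = 511
By day 9: 2^10 - 1 = 1023
By day 9: 1023 surreal numbers.

1023


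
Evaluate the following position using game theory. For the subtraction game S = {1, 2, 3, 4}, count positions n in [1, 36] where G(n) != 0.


Subtraction set S = {1, 2, 3, 4}, so G(n) = n mod 5.
G(n) = 0 when n is a multiple of 5.
Multiples of 5 in [1, 36]: 7
N-positions (nonzero Grundy) = 36 - 7 = 29

29


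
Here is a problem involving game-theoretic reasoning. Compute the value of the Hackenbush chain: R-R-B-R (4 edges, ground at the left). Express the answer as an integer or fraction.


Edges (from ground): R-R-B-R
By Berlekamp's sign-expansion rule, a Blue-Red Hackenbush stalk has the value of the surreal number whose sign sequence is the edge sequence with B -> + and R -> -.
Sign sequence: --+-
Trace the sign expansion in the surreal number tree, starting from 0:
Edge 1: R (sign -) -> bounds (-inf, 0), value = -1
Edge 2: R (sign -) -> bounds (-inf, -1), value = -2
Edge 3: B (sign +) -> bounds (-2, -1), value = -3/2
Edge 4: R (sign -) -> bounds (-2, -3/2), value = -7/4
Game value = -7/4

-7/4


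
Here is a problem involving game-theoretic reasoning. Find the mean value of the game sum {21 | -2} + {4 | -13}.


G1 = {21 | -2}, G2 = {4 | -13}
Each is a switch {a | b} with numbers a > b; its mean value is (a + b)/2, and mean value is additive over game sums: m(G1 + G2) = m(G1) + m(G2).
Mean of G1 = (21 + (-2))/2 = 19/2 = 19/2
Mean of G2 = (4 + (-13))/2 = -9/2 = -9/2
Mean of G1 + G2 = 19/2 + -9/2 = 5

5


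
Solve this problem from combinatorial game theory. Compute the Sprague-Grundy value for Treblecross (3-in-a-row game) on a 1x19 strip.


Treblecross: place X on empty cells; 3-in-a-row wins.
Playing within two cells of an existing X lets the opponent win at once, so sensible play treats the cells i-2..i+2 around each X as dead. The player left with no safe cell loses, so this is a normal-play take-away game on strips of safe cells.
Placing X at cell i (0-indexed) of a strip of k safe cells leaves independent strips of sizes max(0, i-2) and max(0, k-i-3). Hence G(k) = mex{ G(max(0,i-2)) XOR G(max(0,k-i-3)) : 0 <= i < k }, with G(0) = 0.
G(1): splits (0,0):0^0=0 -> mex({0}) = 1
G(2): splits (0,0):0^0=0 -> mex({0}) = 1
G(3): splits (0,0):0^0=0 -> mex({0}) = 1
G(4): splits (0,1):0^1=1 (0,0):0^0=0 -> mex({0, 1}) = 2
G(5): splits (0,2):0^1=1 (0,1):0^1=1 (0,0):0^0=0 -> mex({0, 1}) = 2
G(6) = mex({1}) = 0
G(7) = mex({0, 1, 2}) = 3
G(8) = mex({0, 1, 2}) = 3
G(9) = mex({0, 2}) = 1
G(10) = mex({0, 2, 3}) = 1
G(11) = mex({0, 3}) = 1
G(12) = mex({1, 3}) = 0
G(13) = mex({0, 1, 2, 3}) = 4
G(14) = mex({0, 1, 2}) = 3
G(15) = mex({0, 1, 2}) = 3
G(16) = mex({0, 1, 2, 4}) = 3
G(17) = mex({0, 1, 3, 4}) = 2
G(18) = mex({0, 1, 3, 4}) = 2
G(19) = mex({0, 1, 3, 5}) = 2
Therefore G(19) = 2.

2


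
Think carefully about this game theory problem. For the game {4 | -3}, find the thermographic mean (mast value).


Game = {4 | -3}, a switch {a | b} with numbers a > b.
Its thermograph has left wall a - t and right wall b + t, which meet at t = (a - b)/2, where both equal (a + b)/2. So the mast (mean value) is at (a + b)/2.
Mean = (4 + (-3))/2 = 1/2 = 1/2

1/2


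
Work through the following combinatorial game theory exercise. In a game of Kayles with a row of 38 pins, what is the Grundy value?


Kayles: a move removes 1 or 2 adjacent pins from a contiguous row.
Removing pins from a row of k leaves two independent rows (a, b) with a + b = k - 1 (one pin) or a + b = k - 2 (two pins); an end removal gives a = 0.
By Sprague-Grundy, G(k) = mex{ G(a) XOR G(b) } over all these splits. G(0) = 0.
G(1): splits (0,0):0^0=0 -> mex({0}) = 1
G(2): splits (0,1):0^1=1 (0,0):0^0=0 -> mex({0, 1}) = 2
G(3): splits (0,2):0^2=2 (1,1):1^1=0 (0,1):0^1=1 -> mex({0, 1, 2}) = 3
G(4): splits (0,3):0^3=3 (1,2):1^2=3 (0,2):0^2=2 (1,1):1^1=0 -> mex({0, 2, 3}) = 1
G(5): splits (0,4):0^1=1 (1,3):1^3=2 (2,2):2^2=0 (0,3):0^3=3 (1,2):1^2=3 -> mex({0, 1, 2, 3}) = 4
G(6) = mex({0, 1, 2, 4}) = 3
G(7) = mex({0, 1, 3, 4, 5}) = 2
G(8) = mex({0, 2, 3, 5, 6}) = 1
G(9) = mex({0, 1, 2, 3, 6, 7}) = 4
G(10) = mex({0, 1, 3, 4, 5, 7}) = 2
G(11) = mex({0, 1, 2, 3, 4, 5}) = 6
G(12) = mex({0, 1, 2, 3, 5, 6, 7}) = 4
G(13) = mex({0, 2, 3, 4, 6, 7}) = 1
G(14) = mex({0, 1, 4, 5, 6, 7}) = 2
G(15) = mex({0, 1, 2, 3, 4, 5, 6}) = 7
G(16) = mex({0, 2, 3, 5, 6, 7}) = 1
G(17) = mex({0, 1, 2, 3, 5, 6, 7}) = 4
G(18) = mex({0, 1, 2, 4, 5, 6}) = 3
G(19) = mex({0, 1, 3, 4, 5, 7}) = 2
G(20) = mex({0, 2, 3, 4, 5, 6, 7}) = 1
G(21) = mex({0, 1, 2, 3, 5, 6, 7}) = 4
G(22) = mex({0, 1, 2, 3, 4, 5, 7}) = 6
G(23) = mex({0, 1, 2, 3, 4, 5, 6}) = 7
G(24) = mex({0, 1, 2, 3, 5, 6, 7}) = 4
G(25) = mex({0, 2, 3, 4, 6, 7}) = 1
G(26) = mex({0, 1, 3, 4, 5, 6, 7}) = 2
G(27) = mex({0, 1, 2, 3, 4, 5, 6, 7}) = 8
G(28) = mex({0, 1, 2, 3, 4, 6, 7, 8}) = 5
G(29) = mex({0, 1, 2, 3, 5, 6, 7, 8, 9}) = 4
G(30) = mex({0, 1, 2, 3, 4, 5, 6, 9, 10}) = 7
G(31) = mex({0, 1, 3, 4, 5, 7, 10, 11}) = 2
G(32) = mex({0, 2, 3, 4, 5, 6, 7, 9, 11}) = 1
G(33) = mex({0, 1, 2, 3, 4, 5, 6, 7, 9, 12}) = 8
G(34) = mex({0, 1, 2, 3, 4, 5, 7, 8, 11, 12}) = 6
G(35) = mex({0, 1, 2, 3, 4, 5, 6, 8, 9, 10, 11}) = 7
G(36) = mex({0, 1, 2, 3, 5, 6, 7, 9, 10}) = 4
G(37) = mex({0, 2, 3, 4, 6, 7, 9, 10, 11, 12}) = 1
G(38) = mex({0, 1, 3, 4, 5, 6, 7, 9, 10, 11, 12}) = 2
Therefore G(38) = 2.

2


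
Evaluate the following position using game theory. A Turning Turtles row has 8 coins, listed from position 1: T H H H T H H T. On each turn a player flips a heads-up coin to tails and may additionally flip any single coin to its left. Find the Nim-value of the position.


Coins: T H H H T H H T
Key fact: a single head at position k behaves exactly like a Nim heap of size k (turning it to T and optionally flipping a coin at j < k corresponds to moving the heap from k to j, or to 0), and heads combine as a disjunctive sum (two heads at the same place would cancel, matching j XOR j = 0). So the Nim-value is the XOR of the 1-indexed positions of the heads.
Face-up positions (1-indexed): [2, 3, 4, 6, 7]
XOR 0 with 2: 0 XOR 2 = 2
XOR 2 with 3: 2 XOR 3 = 1
XOR 1 with 4: 1 XOR 4 = 5
XOR 5 with 6: 5 XOR 6 = 3
XOR 3 with 7: 3 XOR 7 = 4
Nim-value = 4

4


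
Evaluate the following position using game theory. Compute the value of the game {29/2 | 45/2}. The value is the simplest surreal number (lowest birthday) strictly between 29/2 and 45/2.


Left options: {29/2}, max = 29/2
Right options: {45/2}, min = 45/2
All options are numbers and max(Left) < min(Right), so by the simplicity theorem the value is the simplest (earliest-born) number strictly between 29/2 and 45/2.
Integers 15 through 22 all lie strictly between 29/2 and 45/2.
Among integers, the simplest (lowest birthday = smallest |n|; 0 is born on day 0, +-n on day n) is 15.
No non-integer in the interval can be simpler: if x is a non-integer in the interval, then floor(x) or ceil(x) also lies in the interval (the interval contains an integer), and both are proper prefixes of x's sign expansion, i.e. born earlier. So the game value is 15.
Game value = 15

15


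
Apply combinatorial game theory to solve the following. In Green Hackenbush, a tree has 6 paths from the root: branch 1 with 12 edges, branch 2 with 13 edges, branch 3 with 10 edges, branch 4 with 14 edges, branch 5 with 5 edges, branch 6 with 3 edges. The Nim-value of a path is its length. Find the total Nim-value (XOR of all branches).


The tree has 6 branches from the ground vertex.
In Green Hackenbush, the Nim-value of a simple path of length k is k.
Branch 1: length 12, Nim-value = 12
Branch 2: length 13, Nim-value = 13
Branch 3: length 10, Nim-value = 10
Branch 4: length 14, Nim-value = 14
Branch 5: length 5, Nim-value = 5
Branch 6: length 3, Nim-value = 3
Total Nim-value = XOR of all branch values:
0 XOR 12 = 12
12 XOR 13 = 1
1 XOR 10 = 11
11 XOR 14 = 5
5 XOR 5 = 0
0 XOR 3 = 3
Nim-value of the tree = 3

3


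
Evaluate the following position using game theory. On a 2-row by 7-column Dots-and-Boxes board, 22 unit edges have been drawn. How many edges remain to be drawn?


Grid: 2 x 7 boxes, i.e. 3 rows and 8 columns of dots.
Horizontal edges: (rows + 1) * cols = 3 * 7 = 21
Vertical edges: rows * (cols + 1) = 2 * 8 = 16
Total edges: 21 + 16 = 37
Edges drawn: 22
Remaining: 37 - 22 = 15

15


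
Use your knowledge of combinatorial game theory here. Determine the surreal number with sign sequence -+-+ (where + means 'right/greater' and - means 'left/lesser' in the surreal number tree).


Sign expansion: -+-+
Rule: track bounds (lo, hi), initially (-inf, +inf). On '+', the current value becomes lo and we move to the simplest number in (value, hi): value + 1 if hi = +inf, otherwise the midpoint (value + hi)/2. On '-', the current value becomes hi and we move to value - 1 if lo = -inf, otherwise the midpoint (lo + value)/2.
Start at 0.
Step 1: sign = -, move left. Bounds: (-inf, 0). Value = -1
Step 2: sign = +, move right. Bounds: (-1, 0). Value = -1/2
Step 3: sign = -, move left. Bounds: (-1, -1/2). Value = -3/4
Step 4: sign = +, move right. Bounds: (-3/4, -1/2). Value = -5/8
The surreal number with sign expansion -+-+ is -5/8.

-5/8


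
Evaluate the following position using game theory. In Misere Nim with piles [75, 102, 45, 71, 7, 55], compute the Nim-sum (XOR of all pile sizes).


We need the XOR (exclusive or) of all pile sizes.
After XOR-ing pile 1 (size 75): 0 XOR 75 = 75
After XOR-ing pile 2 (size 102): 75 XOR 102 = 45
After XOR-ing pile 3 (size 45): 45 XOR 45 = 0
After XOR-ing pile 4 (size 71): 0 XOR 71 = 71
After XOR-ing pile 5 (size 7): 71 XOR 7 = 64
After XOR-ing pile 6 (size 55): 64 XOR 55 = 119
The Nim-value of this position is 119.

119


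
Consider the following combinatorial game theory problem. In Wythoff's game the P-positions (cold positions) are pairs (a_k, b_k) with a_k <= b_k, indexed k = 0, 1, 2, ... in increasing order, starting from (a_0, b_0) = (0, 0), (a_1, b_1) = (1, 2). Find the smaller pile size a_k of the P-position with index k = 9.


By Wythoff's theorem, a_k = floor(k * phi) and b_k = floor(k * phi^2) = a_k + k, where phi = (1 + sqrt(5))/2 is the golden ratio.
phi = (1 + sqrt(5))/2 = 1.618034
k = 9
k * phi = 9 * 1.618034 = 14.562306
a_9 = floor(k * phi) = 14

14


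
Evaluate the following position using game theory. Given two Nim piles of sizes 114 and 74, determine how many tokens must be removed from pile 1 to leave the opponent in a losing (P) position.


Piles: 114 and 74
Current XOR: 114 XOR 74 = 56 (non-zero, so this is an N-position).
To make the XOR zero, we need to find a move that balances the piles.
For pile 1 (size 114): target = 114 XOR 56 = 74
We reduce pile 1 from 114 to 74.
Tokens removed: 114 - 74 = 40
Verification: 74 XOR 74 = 0

40


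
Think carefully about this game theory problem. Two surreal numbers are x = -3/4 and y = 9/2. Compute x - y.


x = -3/4, y = 9/2
Converting to common denominator: 4
x = -3/4, y = 18/4
x - y = -3/4 - 9/2 = -21/4

-21/4


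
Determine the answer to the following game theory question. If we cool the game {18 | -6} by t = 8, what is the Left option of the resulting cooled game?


Original game: {18 | -6} (a switch {a | b} with a > b).
Cooling by t (for t below the temperature (a - b)/2 = 12) taxes each move by t: {a | b} cooled by t is {a - t | b + t}.
Cooling amount: t = 8
Cooled Left option: 18 - 8 = 10
Cooled Right option: -6 + 8 = 2
Cooled game: {10 | 2}
Left option = 10

10


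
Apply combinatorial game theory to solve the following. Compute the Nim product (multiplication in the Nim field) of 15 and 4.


Nim multiplication is bilinear over XOR: (u XOR v) * w = (u*w) XOR (v*w).
So we split each operand into its bit components and XOR the pairwise Nim products.
15 = 1 + 2 + 4 + 8 (as XOR of powers of 2).
4 = 4 (as XOR of powers of 2).
Using the standard Nim-product table on single bits:
  2*2 = 3,   2*4 = 8,   2*8 = 12,
  4*4 = 6,   4*8 = 11,  8*8 = 13,
and  1*x = x (identity), k*l = l*k (commutative).
Pairwise Nim products:
  1 * 4 = 4
  2 * 4 = 8
  4 * 4 = 6
  8 * 4 = 11
XOR them: 4 XOR 8 XOR 6 XOR 11 = 1.
Result: 15 * 4 = 1 (in Nim).

1


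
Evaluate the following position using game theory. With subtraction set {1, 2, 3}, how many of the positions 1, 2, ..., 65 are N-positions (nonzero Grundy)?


Subtraction set S = {1, 2, 3}, so G(n) = n mod 4.
G(n) = 0 when n is a multiple of 4.
Multiples of 4 in [1, 65]: 16
N-positions (nonzero Grundy) = 65 - 16 = 49

49


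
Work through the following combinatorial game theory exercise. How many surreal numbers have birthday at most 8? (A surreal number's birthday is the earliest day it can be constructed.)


Day 0: {|} = 0 is born. Count = 1.
Day n: the number of surreal numbers born by day n is 2^(n+1) - 1.
By day 0: 2^1 - 1 = 1
By day 1: 2^2 - 1 = 3
By day 2: 2^3 - 1 = 7
By day 3: 2^4 - 1 = 15
By day 4: 2^5 - 1 = 31
By day 5: 2^6 - 1 = 63
By day 6: 2^7 - 1 = 127
By day 7: 2^8 - 1 = 255
By day 8: 2^9 - 1 = 511
By day 8: 511 surreal numbers.

511


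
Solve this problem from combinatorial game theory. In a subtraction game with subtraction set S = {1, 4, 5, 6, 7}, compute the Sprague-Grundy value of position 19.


The subtraction set is S = {1, 4, 5, 6, 7}.
G(k) = mex{ G(k - s) : s in S, s <= k }. We compute iteratively: G(0) = 0.
G(1) = mex({0}) = 1
G(2) = mex({1}) = 0
G(3) = mex({0}) = 1
G(4) = mex({0, 1}) = 2
G(5) = mex({0, 1, 2}) = 3
G(6) = mex({0, 1, 3}) = 2
G(7) = mex({0, 1, 2}) = 3
G(8) = mex({0, 1, 2, 3}) = 4
G(9) = mex({0, 1, 2, 3, 4}) = 5
G(10) = mex({1, 2, 3, 5}) = 0
G(11) = mex({0, 2, 3}) = 1
G(12) = mex({1, 2, 3, 4}) = 0
G(13) = mex({0, 2, 3, 4, 5}) = 1
G(14) = mex({0, 1, 3, 4, 5}) = 2
G(15) = mex({0, 1, 2, 4, 5}) = 3
G(16) = mex({0, 1, 3, 5}) = 2
Observe that G(10)..G(16) = 0, 1, 0, 1, 2, 3, 2 repeats G(0)..G(6) = 0, 1, 0, 1, 2, 3, 2.
For k >= max(S) = 7, G(k) is determined by the previous 7 values G(k-7)..G(k-1); a window of 7 consecutive values has recurred shifted by 10, so by induction G(k + 10) = G(k) for all k >= 0: the sequence is periodic from the start with period 10.
One period: G(0..9) = 0, 1, 0, 1, 2, 3, 2, 3, 4, 5.
19 mod 10 = 9, so G(19) = G(9) = 5.

5


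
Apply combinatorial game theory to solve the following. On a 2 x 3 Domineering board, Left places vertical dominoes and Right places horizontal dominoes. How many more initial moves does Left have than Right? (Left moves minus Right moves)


Board is 2 x 3 (rows x cols).
Left (vertical) placements: (rows-1) * cols = 1 * 3 = 3
Right (horizontal) placements: rows * (cols-1) = 2 * 2 = 4
Advantage = Left - Right = 3 - 4 = -1

-1


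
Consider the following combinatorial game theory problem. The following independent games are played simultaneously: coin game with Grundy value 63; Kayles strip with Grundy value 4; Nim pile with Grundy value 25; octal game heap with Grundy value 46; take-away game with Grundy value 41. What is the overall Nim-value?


By the Sprague-Grundy theorem, the Grundy value of a sum of games is the XOR of individual Grundy values.
coin game: Grundy value = 63. Running XOR: 0 XOR 63 = 63
Kayles strip: Grundy value = 4. Running XOR: 63 XOR 4 = 59
Nim pile: Grundy value = 25. Running XOR: 59 XOR 25 = 34
octal game heap: Grundy value = 46. Running XOR: 34 XOR 46 = 12
take-away game: Grundy value = 41. Running XOR: 12 XOR 41 = 37
The combined Grundy value is 37.

37


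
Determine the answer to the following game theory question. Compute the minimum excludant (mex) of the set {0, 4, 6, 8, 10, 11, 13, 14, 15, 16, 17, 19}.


Set = {0, 4, 6, 8, 10, 11, 13, 14, 15, 16, 17, 19}
0 is in the set.
1 is NOT in the set. This is the mex.
mex = 1

1


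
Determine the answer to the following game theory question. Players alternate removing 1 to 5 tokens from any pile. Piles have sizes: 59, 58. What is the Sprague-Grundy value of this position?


Subtraction set: {1, 2, 3, 4, 5}
For this subtraction set, G(n) = n mod 6 (period = max + 1 = 6).
Pile 1 (size 59): G(59) = 59 mod 6 = 5
Pile 2 (size 58): G(58) = 58 mod 6 = 4
Total Grundy value = XOR of all: 5 XOR 4 = 1

1


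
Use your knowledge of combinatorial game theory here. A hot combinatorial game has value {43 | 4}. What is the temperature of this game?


The game is {43 | 4}, a switch {a | b} with numbers a > b.
Cooling {a | b} by t gives {a - t | b + t}, which stops being hot when a - t = b + t, i.e. at t = (a - b)/2. So the temperature of a switch is (a - b)/2.
Temperature = (Left option - Right option) / 2
= (43 - (4)) / 2
= 39 / 2
= 39/2

39/2


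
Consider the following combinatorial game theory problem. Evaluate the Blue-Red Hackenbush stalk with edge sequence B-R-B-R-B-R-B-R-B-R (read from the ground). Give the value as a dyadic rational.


Edges (from ground): B-R-B-R-B-R-B-R-B-R
By Berlekamp's sign-expansion rule, a Blue-Red Hackenbush stalk has the value of the surreal number whose sign sequence is the edge sequence with B -> + and R -> -.
Sign sequence: +-+-+-+-+-
Trace the sign expansion in the surreal number tree, starting from 0:
Edge 1: B (sign +) -> bounds (0, +inf), value = 1
Edge 2: R (sign -) -> bounds (0, 1), value = 1/2
Edge 3: B (sign +) -> bounds (1/2, 1), value = 3/4
Edge 4: R (sign -) -> bounds (1/2, 3/4), value = 5/8
Edge 5: B (sign +) -> bounds (5/8, 3/4), value = 11/16
Edge 6: R (sign -) -> bounds (5/8, 11/16), value = 21/32
Edge 7: B (sign +) -> bounds (21/32, 11/16), value = 43/64
Edge 8: R (sign -) -> bounds (21/32, 43/64), value = 85/128
Edge 9: B (sign +) -> bounds (85/128, 43/64), value = 171/256
Edge 10: R (sign -) -> bounds (85/128, 171/256), value = 341/512
Game value = 341/512

341/512


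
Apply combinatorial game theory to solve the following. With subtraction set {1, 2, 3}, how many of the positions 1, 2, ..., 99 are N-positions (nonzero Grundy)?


Subtraction set S = {1, 2, 3}, so G(n) = n mod 4.
G(n) = 0 when n is a multiple of 4.
Multiples of 4 in [1, 99]: 24
N-positions (nonzero Grundy) = 99 - 24 = 75

75


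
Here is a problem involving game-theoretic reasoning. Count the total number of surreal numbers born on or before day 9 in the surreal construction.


Day 0: {|} = 0 is born. Count = 1.
Day n: the number of surreal numbers born by day n is 2^(n+1) - 1.
By day 0: 2^1 - 1 = 1
By day 1: 2^2 - 1 = 3
By day 2: 2^3 - 1 = 7
By day 3: 2^4 - 1 = 15
By day 4: 2^5 - 1 = 31
By day 5: 2^6 - 1 = 63
By day 6: 2^7 - 1 = 127
By day 7: 2^8 - 1 = 255
By day 8: 2^9 - 1 = 511
By day 9: 2^10 - 1 = 1023
By day 9: 1023 surreal numbers.

1023


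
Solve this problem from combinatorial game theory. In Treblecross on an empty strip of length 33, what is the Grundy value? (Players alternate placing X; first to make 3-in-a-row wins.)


Treblecross: place X on empty cells; 3-in-a-row wins.
Playing within two cells of an existing X lets the opponent win at once, so sensible play treats the cells i-2..i+2 around each X as dead. The player left with no safe cell loses, so this is a normal-play take-away game on strips of safe cells.
Placing X at cell i (0-indexed) of a strip of k safe cells leaves independent strips of sizes max(0, i-2) and max(0, k-i-3). Hence G(k) = mex{ G(max(0,i-2)) XOR G(max(0,k-i-3)) : 0 <= i < k }, with G(0) = 0.
G(1): splits (0,0):0^0=0 -> mex({0}) = 1
G(2): splits (0,0):0^0=0 -> mex({0}) = 1
G(3): splits (0,0):0^0=0 -> mex({0}) = 1
G(4): splits (0,1):0^1=1 (0,0):0^0=0 -> mex({0, 1}) = 2
G(5): splits (0,2):0^1=1 (0,1):0^1=1 (0,0):0^0=0 -> mex({0, 1}) = 2
G(6) = mex({1}) = 0
G(7) = mex({0, 1, 2}) = 3
G(8) = mex({0, 1, 2}) = 3
G(9) = mex({0, 2}) = 1
G(10) = mex({0, 2, 3}) = 1
G(11) = mex({0, 3}) = 1
G(12) = mex({1, 3}) = 0
G(13) = mex({0, 1, 2, 3}) = 4
G(14) = mex({0, 1, 2}) = 3
G(15) = mex({0, 1, 2}) = 3
G(16) = mex({0, 1, 2, 4}) = 3
G(17) = mex({0, 1, 3, 4}) = 2
G(18) = mex({0, 1, 3, 4}) = 2
G(19) = mex({0, 1, 3, 5}) = 2
G(20) = mex({0, 1, 2, 3, 5}) = 4
G(21) = mex({0, 1, 2, 3, 5}) = 4
G(22) = mex({1, 2, 6}) = 0
G(23) = mex({0, 1, 2, 3, 4, 6}) = 5
G(24) = mex({0, 1, 2, 3, 4}) = 5
G(25) = mex({0, 1, 3, 4, 7}) = 2
G(26) = mex({0, 1, 3, 4, 5, 7}) = 2
G(27) = mex({0, 1, 3, 5}) = 2
G(28) = mex({0, 1, 2, 5}) = 3
G(29) = mex({0, 1, 2, 4, 5, 6}) = 3
G(30) = mex({1, 2, 4, 6}) = 0
G(31) = mex({0, 1, 2, 3, 4, 6}) = 5
G(32) = mex({1, 2, 3, 4, 7}) = 0
G(33) = mex({0, 3, 7}) = 1
Therefore G(33) = 1.

1


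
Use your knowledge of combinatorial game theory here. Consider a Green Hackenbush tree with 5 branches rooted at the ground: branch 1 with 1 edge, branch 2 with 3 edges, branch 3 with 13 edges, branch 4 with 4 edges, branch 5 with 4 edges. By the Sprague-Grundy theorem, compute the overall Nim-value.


The tree has 5 branches from the ground vertex.
In Green Hackenbush, the Nim-value of a simple path of length k is k.
Branch 1: length 1, Nim-value = 1
Branch 2: length 3, Nim-value = 3
Branch 3: length 13, Nim-value = 13
Branch 4: length 4, Nim-value = 4
Branch 5: length 4, Nim-value = 4
Total Nim-value = XOR of all branch values:
0 XOR 1 = 1
1 XOR 3 = 2
2 XOR 13 = 15
15 XOR 4 = 11
11 XOR 4 = 15
Nim-value of the tree = 15

15


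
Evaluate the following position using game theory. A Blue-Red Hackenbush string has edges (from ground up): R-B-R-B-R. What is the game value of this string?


Edges (from ground): R-B-R-B-R
By Berlekamp's sign-expansion rule, a Blue-Red Hackenbush stalk has the value of the surreal number whose sign sequence is the edge sequence with B -> + and R -> -.
Sign sequence: -+-+-
Trace the sign expansion in the surreal number tree, starting from 0:
Edge 1: R (sign -) -> bounds (-inf, 0), value = -1
Edge 2: B (sign +) -> bounds (-1, 0), value = -1/2
Edge 3: R (sign -) -> bounds (-1, -1/2), value = -3/4
Edge 4: B (sign +) -> bounds (-3/4, -1/2), value = -5/8
Edge 5: R (sign -) -> bounds (-3/4, -5/8), value = -11/16
Game value = -11/16

-11/16


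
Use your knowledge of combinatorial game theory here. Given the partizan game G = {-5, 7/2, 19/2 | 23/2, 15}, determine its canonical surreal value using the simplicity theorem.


Left options: {-5, 7/2, 19/2}, max = 19/2
Right options: {23/2, 15}, min = 23/2
All options are numbers and max(Left) < min(Right), so by the simplicity theorem the value is the simplest (earliest-born) number strictly between 19/2 and 23/2.
Integers 10 through 11 all lie strictly between 19/2 and 23/2.
Among integers, the simplest (lowest birthday = smallest |n|; 0 is born on day 0, +-n on day n) is 10.
No non-integer in the interval can be simpler: if x is a non-integer in the interval, then floor(x) or ceil(x) also lies in the interval (the interval contains an integer), and both are proper prefixes of x's sign expansion, i.e. born earlier. So the game value is 10.
Game value = 10

10
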